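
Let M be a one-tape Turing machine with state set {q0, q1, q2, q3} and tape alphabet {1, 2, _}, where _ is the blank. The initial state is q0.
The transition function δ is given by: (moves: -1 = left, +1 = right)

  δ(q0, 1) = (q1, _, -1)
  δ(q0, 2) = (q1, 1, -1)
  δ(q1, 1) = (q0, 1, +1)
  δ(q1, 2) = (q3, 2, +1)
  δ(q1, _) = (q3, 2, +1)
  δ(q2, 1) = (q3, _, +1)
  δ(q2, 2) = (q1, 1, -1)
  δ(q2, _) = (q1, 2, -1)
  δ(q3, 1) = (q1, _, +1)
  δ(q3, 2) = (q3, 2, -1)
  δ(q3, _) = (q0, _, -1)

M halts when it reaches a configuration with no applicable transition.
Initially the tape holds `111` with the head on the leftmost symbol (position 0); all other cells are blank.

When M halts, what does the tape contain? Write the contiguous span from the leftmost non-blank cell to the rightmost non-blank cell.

2_2_1

q0 | __[1]11_   read 1 → write _, move -1, go to q1
q1 | _[_]_11_   read _ → write 2, move +1, go to q3
q3 | _2[_]11_   read _ → write _, move -1, go to q0
q0 | _[2]_11_   read 2 → write 1, move -1, go to q1
q1 | [_]1_11_   read _ → write 2, move +1, go to q3
q3 | 2[1]_11_   read 1 → write _, move +1, go to q1
q1 | 2_[_]11_   read _ → write 2, move +1, go to q3
q3 | 2_2[1]1_   read 1 → write _, move +1, go to q1
q1 | 2_2_[1]_   read 1 → write 1, move +1, go to q0
q0 | 2_2_1[_]
The non-blank tape span at halt is 2_2_1.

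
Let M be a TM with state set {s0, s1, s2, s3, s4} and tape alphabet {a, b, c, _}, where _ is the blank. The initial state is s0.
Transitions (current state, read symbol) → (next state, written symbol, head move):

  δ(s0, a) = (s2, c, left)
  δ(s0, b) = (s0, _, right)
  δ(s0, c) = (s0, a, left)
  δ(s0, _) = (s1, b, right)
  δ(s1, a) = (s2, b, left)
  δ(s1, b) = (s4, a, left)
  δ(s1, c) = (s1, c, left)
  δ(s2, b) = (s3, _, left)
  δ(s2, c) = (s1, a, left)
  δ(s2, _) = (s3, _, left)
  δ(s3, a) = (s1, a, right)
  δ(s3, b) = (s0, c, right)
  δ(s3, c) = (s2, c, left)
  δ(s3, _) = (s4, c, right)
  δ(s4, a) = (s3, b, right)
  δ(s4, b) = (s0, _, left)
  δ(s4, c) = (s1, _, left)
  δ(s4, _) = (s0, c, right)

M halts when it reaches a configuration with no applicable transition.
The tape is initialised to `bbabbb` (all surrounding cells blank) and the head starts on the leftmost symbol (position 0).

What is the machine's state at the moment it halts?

state=s0 head=0 tape=___[b]babbb   (s0,b)→(s0,_,right)
state=s0 head=1 tape=____[b]abbb   (s0,b)→(s0,_,right)
state=s0 head=2 tape=_____[a]bbb   (s0,a)→(s2,c,left)
state=s2 head=1 tape=____[_]cbbb   (s2,_)→(s3,_,left)
state=s3 head=0 tape=___[_]_cbbb   (s3,_)→(s4,c,right)
state=s4 head=1 tape=___c[_]cbbb   (s4,_)→(s0,c,right)
state=s0 head=2 tape=___cc[c]bbb   (s0,c)→(s0,a,left)
state=s0 head=1 tape=___c[c]abbb   (s0,c)→(s0,a,left)
state=s0 head=0 tape=___[c]aabbb   (s0,c)→(s0,a,left)
state=s0 head=-1 tape=__[_]aaabbb   (s0,_)→(s1,b,right)
state=s1 head=0 tape=__b[a]aabbb   (s1,a)→(s2,b,left)
state=s2 head=-1 tape=__[b]baabbb   (s2,b)→(s3,_,left)
state=s3 head=-2 tape=_[_]_baabbb   (s3,_)→(s4,c,right)
state=s4 head=-1 tape=_c[_]baabbb   (s4,_)→(s0,c,right)
state=s0 head=0 tape=_cc[b]aabbb   (s0,b)→(s0,_,right)
state=s0 head=1 tape=_cc_[a]abbb   (s0,a)→(s2,c,left)
state=s2 head=0 tape=_cc[_]cabbb   (s2,_)→(s3,_,left)
state=s3 head=-1 tape=_c[c]_cabbb   (s3,c)→(s2,c,left)
state=s2 head=-2 tape=_[c]c_cabbb   (s2,c)→(s1,a,left)
state=s1 head=-3 tape=[_]ac_cabbb
No transition is defined for (s1, _); M halts in state s1.

s1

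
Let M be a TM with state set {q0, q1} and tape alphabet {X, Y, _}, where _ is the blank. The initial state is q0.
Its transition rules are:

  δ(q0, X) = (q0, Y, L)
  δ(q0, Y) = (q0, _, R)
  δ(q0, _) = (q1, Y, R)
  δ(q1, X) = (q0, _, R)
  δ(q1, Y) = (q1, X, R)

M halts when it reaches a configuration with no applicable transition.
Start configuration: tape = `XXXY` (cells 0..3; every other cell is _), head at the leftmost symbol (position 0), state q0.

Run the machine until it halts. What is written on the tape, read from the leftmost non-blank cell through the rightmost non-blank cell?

YXYXX

state=q0 head=0 tape=_[X]XXY_   (q0,X)→(q0,Y,L)
state=q0 head=-1 tape=[_]YXXY_   (q0,_)→(q1,Y,R)
state=q1 head=0 tape=Y[Y]XXY_   (q1,Y)→(q1,X,R)
state=q1 head=1 tape=YX[X]XY_   (q1,X)→(q0,_,R)
state=q0 head=2 tape=YX_[X]Y_   (q0,X)→(q0,Y,L)
state=q0 head=1 tape=YX[_]YY_   (q0,_)→(q1,Y,R)
state=q1 head=2 tape=YXY[Y]Y_   (q1,Y)→(q1,X,R)
state=q1 head=3 tape=YXYX[Y]_   (q1,Y)→(q1,X,R)
state=q1 head=4 tape=YXYXX[_]
The non-blank tape span at halt is YXYXX.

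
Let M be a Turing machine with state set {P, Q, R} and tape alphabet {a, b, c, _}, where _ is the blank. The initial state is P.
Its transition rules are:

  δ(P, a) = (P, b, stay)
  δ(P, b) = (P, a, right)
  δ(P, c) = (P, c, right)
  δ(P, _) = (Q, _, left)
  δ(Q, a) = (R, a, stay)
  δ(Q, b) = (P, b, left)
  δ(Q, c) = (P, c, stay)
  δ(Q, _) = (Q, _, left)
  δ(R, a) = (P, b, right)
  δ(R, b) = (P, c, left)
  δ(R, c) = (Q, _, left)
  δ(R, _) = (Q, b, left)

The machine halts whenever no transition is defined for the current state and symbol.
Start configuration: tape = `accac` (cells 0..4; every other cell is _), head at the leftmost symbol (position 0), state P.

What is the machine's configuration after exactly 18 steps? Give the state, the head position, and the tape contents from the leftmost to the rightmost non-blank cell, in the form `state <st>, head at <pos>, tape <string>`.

state=P head=0 tape=[a]ccac_   (P,a)→(P,b,stay)
state=P head=0 tape=[b]ccac_   (P,b)→(P,a,right)
state=P head=1 tape=a[c]cac_   (P,c)→(P,c,right)
state=P head=2 tape=ac[c]ac_   (P,c)→(P,c,right)
state=P head=3 tape=acc[a]c_   (P,a)→(P,b,stay)
state=P head=3 tape=acc[b]c_   (P,b)→(P,a,right)
state=P head=4 tape=acca[c]_   (P,c)→(P,c,right)
state=P head=5 tape=accac[_]   (P,_)→(Q,_,left)
state=Q head=4 tape=acca[c]_   (Q,c)→(P,c,stay)
state=P head=4 tape=acca[c]_   (P,c)→(P,c,right)
state=P head=5 tape=accac[_]   (P,_)→(Q,_,left)
state=Q head=4 tape=acca[c]_   (Q,c)→(P,c,stay)
state=P head=4 tape=acca[c]_   (P,c)→(P,c,right)
state=P head=5 tape=accac[_]   (P,_)→(Q,_,left)
state=Q head=4 tape=acca[c]_   (Q,c)→(P,c,stay)
state=P head=4 tape=acca[c]_   (P,c)→(P,c,right)
state=P head=5 tape=accac[_]   (P,_)→(Q,_,left)
state=Q head=4 tape=acca[c]_   (Q,c)→(P,c,stay)
state=P head=4 tape=acca[c]_
After 18 steps: state P, head at 4, tape accac.

state P, head at 4, tape accac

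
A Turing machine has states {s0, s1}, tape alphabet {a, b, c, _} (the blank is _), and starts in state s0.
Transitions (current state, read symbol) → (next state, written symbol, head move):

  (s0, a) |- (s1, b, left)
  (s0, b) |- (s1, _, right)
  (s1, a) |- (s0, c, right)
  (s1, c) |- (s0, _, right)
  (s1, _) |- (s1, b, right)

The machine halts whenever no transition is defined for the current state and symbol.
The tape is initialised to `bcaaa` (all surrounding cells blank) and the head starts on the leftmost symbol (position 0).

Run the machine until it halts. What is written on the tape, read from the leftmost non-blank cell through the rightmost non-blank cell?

state=s0 head=0 tape=[b]caaa   (s0,b)→(s1,_,right)
state=s1 head=1 tape=_[c]aaa   (s1,c)→(s0,_,right)
state=s0 head=2 tape=__[a]aa   (s0,a)→(s1,b,left)
state=s1 head=1 tape=_[_]baa   (s1,_)→(s1,b,right)
state=s1 head=2 tape=_b[b]aa
The non-blank tape span at halt is bbaa.

bbaa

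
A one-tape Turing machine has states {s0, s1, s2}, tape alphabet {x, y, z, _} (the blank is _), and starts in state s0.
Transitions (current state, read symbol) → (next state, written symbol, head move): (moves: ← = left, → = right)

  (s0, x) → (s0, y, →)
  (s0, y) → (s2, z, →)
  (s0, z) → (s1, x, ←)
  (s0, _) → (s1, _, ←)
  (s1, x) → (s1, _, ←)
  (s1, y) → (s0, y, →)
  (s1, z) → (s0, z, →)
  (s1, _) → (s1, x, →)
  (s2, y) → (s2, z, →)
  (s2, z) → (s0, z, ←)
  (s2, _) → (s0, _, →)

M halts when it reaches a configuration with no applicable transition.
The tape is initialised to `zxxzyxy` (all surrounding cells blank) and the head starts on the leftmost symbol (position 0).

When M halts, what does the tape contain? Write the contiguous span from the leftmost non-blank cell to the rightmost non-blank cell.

xxxxxxxzzxy

state=s0 head=0 tape=____[z]xxzyxy   (s0,z)→(s1,x,←)
state=s1 head=-1 tape=___[_]xxxzyxy   (s1,_)→(s1,x,→)
state=s1 head=0 tape=___x[x]xxzyxy   (s1,x)→(s1,_,←)
state=s1 head=-1 tape=___[x]_xxzyxy   (s1,x)→(s1,_,←)
state=s1 head=-2 tape=__[_]__xxzyxy   (s1,_)→(s1,x,→)
state=s1 head=-1 tape=__x[_]_xxzyxy   (s1,_)→(s1,x,→)
state=s1 head=0 tape=__xx[_]xxzyxy   (s1,_)→(s1,x,→)
state=s1 head=1 tape=__xxx[x]xzyxy   (s1,x)→(s1,_,←)
state=s1 head=0 tape=__xx[x]_xzyxy   (s1,x)→(s1,_,←)
state=s1 head=-1 tape=__x[x]__xzyxy   (s1,x)→(s1,_,←)
state=s1 head=-2 tape=__[x]___xzyxy   (s1,x)→(s1,_,←)
state=s1 head=-3 tape=_[_]____xzyxy   (s1,_)→(s1,x,→)
state=s1 head=-2 tape=_x[_]___xzyxy   (s1,_)→(s1,x,→)
state=s1 head=-1 tape=_xx[_]__xzyxy   (s1,_)→(s1,x,→)
state=s1 head=0 tape=_xxx[_]_xzyxy   (s1,_)→(s1,x,→)
state=s1 head=1 tape=_xxxx[_]xzyxy   (s1,_)→(s1,x,→)
state=s1 head=2 tape=_xxxxx[x]zyxy   (s1,x)→(s1,_,←)
state=s1 head=1 tape=_xxxx[x]_zyxy   (s1,x)→(s1,_,←)
state=s1 head=0 tape=_xxx[x]__zyxy   (s1,x)→(s1,_,←)
state=s1 head=-1 tape=_xx[x]___zyxy   (s1,x)→(s1,_,←)
state=s1 head=-2 tape=_x[x]____zyxy   (s1,x)→(s1,_,←)
state=s1 head=-3 tape=_[x]_____zyxy   (s1,x)→(s1,_,←)
state=s1 head=-4 tape=[_]______zyxy   (s1,_)→(s1,x,→)
state=s1 head=-3 tape=x[_]_____zyxy   (s1,_)→(s1,x,→)
state=s1 head=-2 tape=xx[_]____zyxy   (s1,_)→(s1,x,→)
state=s1 head=-1 tape=xxx[_]___zyxy   (s1,_)→(s1,x,→)
state=s1 head=0 tape=xxxx[_]__zyxy   (s1,_)→(s1,x,→)
state=s1 head=1 tape=xxxxx[_]_zyxy   (s1,_)→(s1,x,→)
state=s1 head=2 tape=xxxxxx[_]zyxy   (s1,_)→(s1,x,→)
state=s1 head=3 tape=xxxxxxx[z]yxy   (s1,z)→(s0,z,→)
state=s0 head=4 tape=xxxxxxxz[y]xy   (s0,y)→(s2,z,→)
state=s2 head=5 tape=xxxxxxxzz[x]y
The non-blank tape span at halt is xxxxxxxzzxy.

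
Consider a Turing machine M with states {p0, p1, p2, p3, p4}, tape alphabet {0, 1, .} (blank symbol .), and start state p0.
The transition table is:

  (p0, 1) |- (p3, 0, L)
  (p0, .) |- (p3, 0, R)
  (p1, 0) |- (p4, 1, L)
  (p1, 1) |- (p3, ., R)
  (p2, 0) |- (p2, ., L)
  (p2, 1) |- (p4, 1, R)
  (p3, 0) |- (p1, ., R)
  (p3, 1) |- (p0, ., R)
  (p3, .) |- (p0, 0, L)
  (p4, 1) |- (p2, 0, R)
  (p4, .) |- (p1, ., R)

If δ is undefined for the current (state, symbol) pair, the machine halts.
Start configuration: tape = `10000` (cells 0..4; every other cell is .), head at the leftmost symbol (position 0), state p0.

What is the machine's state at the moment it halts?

p1

p0 | ..[1]0000..   read 1 → write 0, move L, go to p3
p3 | .[.]00000..   read . → write 0, move L, go to p0
p0 | [.]000000..   read . → write 0, move R, go to p3
p3 | 0[0]00000..   read 0 → write ., move R, go to p1
p1 | 0.[0]0000..   read 0 → write 1, move L, go to p4
p4 | 0[.]10000..   read . → write ., move R, go to p1
p1 | 0.[1]0000..   read 1 → write ., move R, go to p3
p3 | 0..[0]000..   read 0 → write ., move R, go to p1
p1 | 0...[0]00..   read 0 → write 1, move L, go to p4
p4 | 0..[.]100..   read . → write ., move R, go to p1
p1 | 0...[1]00..   read 1 → write ., move R, go to p3
p3 | 0....[0]0..   read 0 → write ., move R, go to p1
p1 | 0.....[0]..   read 0 → write 1, move L, go to p4
p4 | 0....[.]1..   read . → write ., move R, go to p1
p1 | 0.....[1]..   read 1 → write ., move R, go to p3
p3 | 0......[.].   read . → write 0, move L, go to p0
p0 | 0.....[.]0.   read . → write 0, move R, go to p3
p3 | 0.....0[0].   read 0 → write ., move R, go to p1
p1 | 0.....0.[.]
No transition is defined for (p1, .); M halts in state p1.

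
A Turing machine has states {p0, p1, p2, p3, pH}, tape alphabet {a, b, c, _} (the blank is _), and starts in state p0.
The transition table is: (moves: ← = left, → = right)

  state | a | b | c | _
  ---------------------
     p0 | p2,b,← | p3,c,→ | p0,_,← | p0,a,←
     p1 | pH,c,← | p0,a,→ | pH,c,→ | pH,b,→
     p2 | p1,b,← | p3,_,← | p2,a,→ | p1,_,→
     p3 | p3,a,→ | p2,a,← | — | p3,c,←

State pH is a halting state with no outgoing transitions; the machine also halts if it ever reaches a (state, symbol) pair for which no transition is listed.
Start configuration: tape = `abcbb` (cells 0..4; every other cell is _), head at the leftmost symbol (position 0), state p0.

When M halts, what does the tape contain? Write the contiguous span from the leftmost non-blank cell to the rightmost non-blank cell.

p0 | _[a]bcbb   read a → write b, move ←, go to p2
p2 | [_]bbcbb   read _ → write _, move →, go to p1
p1 | _[b]bcbb   read b → write a, move →, go to p0
p0 | _a[b]cbb   read b → write c, move →, go to p3
p3 | _ac[c]bb
The non-blank tape span at halt is accbb.

accbb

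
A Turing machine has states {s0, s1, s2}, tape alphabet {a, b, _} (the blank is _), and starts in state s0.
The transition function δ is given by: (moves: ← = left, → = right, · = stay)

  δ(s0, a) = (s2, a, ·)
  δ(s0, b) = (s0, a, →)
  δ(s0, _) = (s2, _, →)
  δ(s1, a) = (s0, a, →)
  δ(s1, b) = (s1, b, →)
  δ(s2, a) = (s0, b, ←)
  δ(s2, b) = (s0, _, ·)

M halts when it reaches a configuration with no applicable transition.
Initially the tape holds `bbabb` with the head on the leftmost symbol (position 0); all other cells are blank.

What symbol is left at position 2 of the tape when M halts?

_

state=s0 head=0 tape=_[b]babb_   (s0,b)→(s0,a,→)
state=s0 head=1 tape=_a[b]abb_   (s0,b)→(s0,a,→)
state=s0 head=2 tape=_aa[a]bb_   (s0,a)→(s2,a,·)
state=s2 head=2 tape=_aa[a]bb_   (s2,a)→(s0,b,←)
state=s0 head=1 tape=_a[a]bbb_   (s0,a)→(s2,a,·)
state=s2 head=1 tape=_a[a]bbb_   (s2,a)→(s0,b,←)
state=s0 head=0 tape=_[a]bbbb_   (s0,a)→(s2,a,·)
state=s2 head=0 tape=_[a]bbbb_   (s2,a)→(s0,b,←)
state=s0 head=-1 tape=[_]bbbbb_   (s0,_)→(s2,_,→)
state=s2 head=0 tape=_[b]bbbb_   (s2,b)→(s0,_,·)
state=s0 head=0 tape=_[_]bbbb_   (s0,_)→(s2,_,→)
state=s2 head=1 tape=__[b]bbb_   (s2,b)→(s0,_,·)
state=s0 head=1 tape=__[_]bbb_   (s0,_)→(s2,_,→)
state=s2 head=2 tape=___[b]bb_   (s2,b)→(s0,_,·)
state=s0 head=2 tape=___[_]bb_   (s0,_)→(s2,_,→)
state=s2 head=3 tape=____[b]b_   (s2,b)→(s0,_,·)
state=s0 head=3 tape=____[_]b_   (s0,_)→(s2,_,→)
state=s2 head=4 tape=_____[b]_   (s2,b)→(s0,_,·)
state=s0 head=4 tape=_____[_]_   (s0,_)→(s2,_,→)
state=s2 head=5 tape=______[_]
Cell 2 holds _ when M halts.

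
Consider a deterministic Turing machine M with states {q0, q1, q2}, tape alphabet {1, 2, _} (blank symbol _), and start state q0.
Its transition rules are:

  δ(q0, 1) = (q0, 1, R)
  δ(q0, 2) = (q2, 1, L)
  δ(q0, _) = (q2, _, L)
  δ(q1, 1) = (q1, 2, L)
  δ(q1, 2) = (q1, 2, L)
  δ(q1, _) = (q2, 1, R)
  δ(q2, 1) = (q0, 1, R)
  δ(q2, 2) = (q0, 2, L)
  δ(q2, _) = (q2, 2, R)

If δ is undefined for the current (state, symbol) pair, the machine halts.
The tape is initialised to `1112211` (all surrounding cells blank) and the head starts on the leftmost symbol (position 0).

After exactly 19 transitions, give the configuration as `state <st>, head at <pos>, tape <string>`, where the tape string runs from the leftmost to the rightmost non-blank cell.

state q0, head at 7, tape 1111111

state=q0 head=0 tape=[1]112211_   (q0,1)→(q0,1,R)
state=q0 head=1 tape=1[1]12211_   (q0,1)→(q0,1,R)
state=q0 head=2 tape=11[1]2211_   (q0,1)→(q0,1,R)
state=q0 head=3 tape=111[2]211_   (q0,2)→(q2,1,L)
state=q2 head=2 tape=11[1]1211_   (q2,1)→(q0,1,R)
state=q0 head=3 tape=111[1]211_   (q0,1)→(q0,1,R)
state=q0 head=4 tape=1111[2]11_   (q0,2)→(q2,1,L)
state=q2 head=3 tape=111[1]111_   (q2,1)→(q0,1,R)
state=q0 head=4 tape=1111[1]11_   (q0,1)→(q0,1,R)
state=q0 head=5 tape=11111[1]1_   (q0,1)→(q0,1,R)
state=q0 head=6 tape=111111[1]_   (q0,1)→(q0,1,R)
state=q0 head=7 tape=1111111[_]   (q0,_)→(q2,_,L)
state=q2 head=6 tape=111111[1]_   (q2,1)→(q0,1,R)
state=q0 head=7 tape=1111111[_]   (q0,_)→(q2,_,L)
state=q2 head=6 tape=111111[1]_   (q2,1)→(q0,1,R)
state=q0 head=7 tape=1111111[_]   (q0,_)→(q2,_,L)
state=q2 head=6 tape=111111[1]_   (q2,1)→(q0,1,R)
state=q0 head=7 tape=1111111[_]   (q0,_)→(q2,_,L)
state=q2 head=6 tape=111111[1]_   (q2,1)→(q0,1,R)
state=q0 head=7 tape=1111111[_]
After 19 steps: state q0, head at 7, tape 1111111.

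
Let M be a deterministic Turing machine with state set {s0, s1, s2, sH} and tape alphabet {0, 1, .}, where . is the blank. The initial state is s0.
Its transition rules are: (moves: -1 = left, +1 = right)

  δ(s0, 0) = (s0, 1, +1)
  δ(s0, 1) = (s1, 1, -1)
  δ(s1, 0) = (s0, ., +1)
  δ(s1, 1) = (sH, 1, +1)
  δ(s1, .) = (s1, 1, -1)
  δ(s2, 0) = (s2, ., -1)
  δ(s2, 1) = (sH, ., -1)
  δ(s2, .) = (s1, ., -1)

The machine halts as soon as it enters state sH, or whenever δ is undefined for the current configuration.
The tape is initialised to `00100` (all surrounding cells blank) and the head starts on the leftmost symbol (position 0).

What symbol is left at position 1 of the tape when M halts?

1

state=s0 head=0 tape=[0]0100   (s0,0)→(s0,1,+1)
state=s0 head=1 tape=1[0]100   (s0,0)→(s0,1,+1)
state=s0 head=2 tape=11[1]00   (s0,1)→(s1,1,-1)
state=s1 head=1 tape=1[1]100   (s1,1)→(sH,1,+1)
state=sH head=2 tape=11[1]00
Cell 1 holds 1 when M halts.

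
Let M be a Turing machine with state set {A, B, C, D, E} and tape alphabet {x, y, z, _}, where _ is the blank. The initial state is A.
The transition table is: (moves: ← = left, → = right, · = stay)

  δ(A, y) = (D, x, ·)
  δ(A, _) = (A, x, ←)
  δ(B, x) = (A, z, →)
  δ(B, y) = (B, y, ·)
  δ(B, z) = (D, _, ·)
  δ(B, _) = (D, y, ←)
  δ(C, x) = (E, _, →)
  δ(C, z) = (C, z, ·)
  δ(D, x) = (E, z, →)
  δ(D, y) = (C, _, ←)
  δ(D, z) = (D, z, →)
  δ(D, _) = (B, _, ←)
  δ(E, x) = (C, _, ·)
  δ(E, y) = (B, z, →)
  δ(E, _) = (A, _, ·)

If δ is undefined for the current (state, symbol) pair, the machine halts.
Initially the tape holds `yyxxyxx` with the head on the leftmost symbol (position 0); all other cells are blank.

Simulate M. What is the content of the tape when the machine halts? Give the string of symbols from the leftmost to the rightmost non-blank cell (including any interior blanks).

zzzxyxx

state=A head=0 tape=[y]yxxyxx   (A,y)→(D,x,·)
state=D head=0 tape=[x]yxxyxx   (D,x)→(E,z,→)
state=E head=1 tape=z[y]xxyxx   (E,y)→(B,z,→)
state=B head=2 tape=zz[x]xyxx   (B,x)→(A,z,→)
state=A head=3 tape=zzz[x]yxx
The non-blank tape span at halt is zzzxyxx.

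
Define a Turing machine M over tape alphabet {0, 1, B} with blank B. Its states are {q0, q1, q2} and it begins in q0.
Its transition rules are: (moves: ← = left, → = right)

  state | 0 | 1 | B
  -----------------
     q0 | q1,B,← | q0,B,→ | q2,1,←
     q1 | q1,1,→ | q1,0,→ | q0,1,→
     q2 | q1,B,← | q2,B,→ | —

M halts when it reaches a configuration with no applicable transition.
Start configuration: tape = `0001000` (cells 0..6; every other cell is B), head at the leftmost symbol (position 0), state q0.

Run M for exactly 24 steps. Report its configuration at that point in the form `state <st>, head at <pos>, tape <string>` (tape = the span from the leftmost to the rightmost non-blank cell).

state q2, head at 4, tape 110

q0 | B[0]001000   read 0 → write B, move ←, go to q1
q1 | [B]B001000   read B → write 1, move →, go to q0
q0 | 1[B]001000   read B → write 1, move ←, go to q2
q2 | [1]1001000   read 1 → write B, move →, go to q2
q2 | B[1]001000   read 1 → write B, move →, go to q2
q2 | BB[0]01000   read 0 → write B, move ←, go to q1
q1 | B[B]B01000   read B → write 1, move →, go to q0
q0 | B1[B]01000   read B → write 1, move ←, go to q2
q2 | B[1]101000   read 1 → write B, move →, go to q2
q2 | BB[1]01000   read 1 → write B, move →, go to q2
q2 | BBB[0]1000   read 0 → write B, move ←, go to q1
q1 | BB[B]B1000   read B → write 1, move →, go to q0
q0 | BB1[B]1000   read B → write 1, move ←, go to q2
q2 | BB[1]11000   read 1 → write B, move →, go to q2
q2 | BBB[1]1000   read 1 → write B, move →, go to q2
q2 | BBBB[1]000   read 1 → write B, move →, go to q2
q2 | BBBBB[0]00   read 0 → write B, move ←, go to q1
q1 | BBBB[B]B00   read B → write 1, move →, go to q0
q0 | BBBB1[B]00   read B → write 1, move ←, go to q2
q2 | BBBB[1]100   read 1 → write B, move →, go to q2
q2 | BBBBB[1]00   read 1 → write B, move →, go to q2
q2 | BBBBBB[0]0   read 0 → write B, move ←, go to q1
q1 | BBBBB[B]B0   read B → write 1, move →, go to q0
q0 | BBBBB1[B]0   read B → write 1, move ←, go to q2
q2 | BBBBB[1]10
After 24 steps: state q2, head at 4, tape 110.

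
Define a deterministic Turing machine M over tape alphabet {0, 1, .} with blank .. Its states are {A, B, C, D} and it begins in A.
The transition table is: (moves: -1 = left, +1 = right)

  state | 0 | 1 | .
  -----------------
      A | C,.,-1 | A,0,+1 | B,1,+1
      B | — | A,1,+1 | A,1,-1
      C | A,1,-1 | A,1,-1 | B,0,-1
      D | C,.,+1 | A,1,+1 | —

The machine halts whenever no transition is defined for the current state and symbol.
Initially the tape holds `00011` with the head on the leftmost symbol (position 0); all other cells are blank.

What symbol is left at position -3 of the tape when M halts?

0

state=A head=0 tape=......[0]0011   (A,0)→(C,.,-1)
state=C head=-1 tape=.....[.].0011   (C,.)→(B,0,-1)
state=B head=-2 tape=....[.]0.0011   (B,.)→(A,1,-1)
state=A head=-3 tape=...[.]10.0011   (A,.)→(B,1,+1)
state=B head=-2 tape=...1[1]0.0011   (B,1)→(A,1,+1)
state=A head=-1 tape=...11[0].0011   (A,0)→(C,.,-1)
state=C head=-2 tape=...1[1]..0011   (C,1)→(A,1,-1)
state=A head=-3 tape=...[1]1..0011   (A,1)→(A,0,+1)
state=A head=-2 tape=...0[1]..0011   (A,1)→(A,0,+1)
state=A head=-1 tape=...00[.].0011   (A,.)→(B,1,+1)
state=B head=0 tape=...001[.]0011   (B,.)→(A,1,-1)
state=A head=-1 tape=...00[1]10011   (A,1)→(A,0,+1)
state=A head=0 tape=...000[1]0011   (A,1)→(A,0,+1)
state=A head=1 tape=...0000[0]011   (A,0)→(C,.,-1)
state=C head=0 tape=...000[0].011   (C,0)→(A,1,-1)
state=A head=-1 tape=...00[0]1.011   (A,0)→(C,.,-1)
state=C head=-2 tape=...0[0].1.011   (C,0)→(A,1,-1)
state=A head=-3 tape=...[0]1.1.011   (A,0)→(C,.,-1)
state=C head=-4 tape=..[.].1.1.011   (C,.)→(B,0,-1)
state=B head=-5 tape=.[.]0.1.1.011   (B,.)→(A,1,-1)
state=A head=-6 tape=[.]10.1.1.011   (A,.)→(B,1,+1)
state=B head=-5 tape=1[1]0.1.1.011   (B,1)→(A,1,+1)
state=A head=-4 tape=11[0].1.1.011   (A,0)→(C,.,-1)
state=C head=-5 tape=1[1]..1.1.011   (C,1)→(A,1,-1)
state=A head=-6 tape=[1]1..1.1.011   (A,1)→(A,0,+1)
state=A head=-5 tape=0[1]..1.1.011   (A,1)→(A,0,+1)
state=A head=-4 tape=00[.].1.1.011   (A,.)→(B,1,+1)
state=B head=-3 tape=001[.]1.1.011   (B,.)→(A,1,-1)
state=A head=-4 tape=00[1]11.1.011   (A,1)→(A,0,+1)
state=A head=-3 tape=000[1]1.1.011   (A,1)→(A,0,+1)
state=A head=-2 tape=0000[1].1.011   (A,1)→(A,0,+1)
state=A head=-1 tape=00000[.]1.011   (A,.)→(B,1,+1)
state=B head=0 tape=000001[1].011   (B,1)→(A,1,+1)
state=A head=1 tape=0000011[.]011   (A,.)→(B,1,+1)
state=B head=2 tape=00000111[0]11
Cell -3 holds 0 when M halts.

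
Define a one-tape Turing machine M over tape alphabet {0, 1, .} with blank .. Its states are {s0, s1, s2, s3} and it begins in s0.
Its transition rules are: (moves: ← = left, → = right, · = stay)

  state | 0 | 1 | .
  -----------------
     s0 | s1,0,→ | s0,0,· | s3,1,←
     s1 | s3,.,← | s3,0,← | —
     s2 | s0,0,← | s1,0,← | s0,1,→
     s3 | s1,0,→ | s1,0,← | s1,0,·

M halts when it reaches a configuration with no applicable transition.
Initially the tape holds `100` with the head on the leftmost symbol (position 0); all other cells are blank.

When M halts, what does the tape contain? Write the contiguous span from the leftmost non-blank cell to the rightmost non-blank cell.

s0 | [1]00   read 1 → write 0, move ·, go to s0
s0 | [0]00   read 0 → write 0, move →, go to s1
s1 | 0[0]0   read 0 → write ., move ←, go to s3
s3 | [0].0   read 0 → write 0, move →, go to s1
s1 | 0[.]0
The non-blank tape span at halt is 0.0.

0.0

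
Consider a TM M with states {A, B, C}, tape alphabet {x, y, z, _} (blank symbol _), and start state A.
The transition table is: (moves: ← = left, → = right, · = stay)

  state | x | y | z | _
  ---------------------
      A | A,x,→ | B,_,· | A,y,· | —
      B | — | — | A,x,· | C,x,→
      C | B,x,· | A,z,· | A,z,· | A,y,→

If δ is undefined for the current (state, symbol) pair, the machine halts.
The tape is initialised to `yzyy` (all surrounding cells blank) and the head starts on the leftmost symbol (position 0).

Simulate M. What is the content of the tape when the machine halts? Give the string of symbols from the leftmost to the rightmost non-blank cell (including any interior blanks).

state=A head=0 tape=[y]zyy__   (A,y)→(B,_,·)
state=B head=0 tape=[_]zyy__   (B,_)→(C,x,→)
state=C head=1 tape=x[z]yy__   (C,z)→(A,z,·)
state=A head=1 tape=x[z]yy__   (A,z)→(A,y,·)
state=A head=1 tape=x[y]yy__   (A,y)→(B,_,·)
state=B head=1 tape=x[_]yy__   (B,_)→(C,x,→)
state=C head=2 tape=xx[y]y__   (C,y)→(A,z,·)
state=A head=2 tape=xx[z]y__   (A,z)→(A,y,·)
state=A head=2 tape=xx[y]y__   (A,y)→(B,_,·)
state=B head=2 tape=xx[_]y__   (B,_)→(C,x,→)
state=C head=3 tape=xxx[y]__   (C,y)→(A,z,·)
state=A head=3 tape=xxx[z]__   (A,z)→(A,y,·)
state=A head=3 tape=xxx[y]__   (A,y)→(B,_,·)
state=B head=3 tape=xxx[_]__   (B,_)→(C,x,→)
state=C head=4 tape=xxxx[_]_   (C,_)→(A,y,→)
state=A head=5 tape=xxxxy[_]
The non-blank tape span at halt is xxxxy.

xxxxy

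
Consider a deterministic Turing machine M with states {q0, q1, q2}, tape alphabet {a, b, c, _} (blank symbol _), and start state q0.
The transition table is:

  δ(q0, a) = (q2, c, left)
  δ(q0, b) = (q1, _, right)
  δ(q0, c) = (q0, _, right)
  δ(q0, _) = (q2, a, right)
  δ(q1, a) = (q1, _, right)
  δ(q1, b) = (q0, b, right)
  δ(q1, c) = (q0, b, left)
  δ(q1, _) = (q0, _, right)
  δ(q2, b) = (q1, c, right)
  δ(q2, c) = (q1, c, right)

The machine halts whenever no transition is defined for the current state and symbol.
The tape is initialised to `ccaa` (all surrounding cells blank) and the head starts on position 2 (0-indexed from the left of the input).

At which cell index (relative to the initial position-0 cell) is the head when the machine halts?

6

state=q0 head=2 tape=cc[a]a___   (q0,a)→(q2,c,left)
state=q2 head=1 tape=c[c]ca___   (q2,c)→(q1,c,right)
state=q1 head=2 tape=cc[c]a___   (q1,c)→(q0,b,left)
state=q0 head=1 tape=c[c]ba___   (q0,c)→(q0,_,right)
state=q0 head=2 tape=c_[b]a___   (q0,b)→(q1,_,right)
state=q1 head=3 tape=c__[a]___   (q1,a)→(q1,_,right)
state=q1 head=4 tape=c___[_]__   (q1,_)→(q0,_,right)
state=q0 head=5 tape=c____[_]_   (q0,_)→(q2,a,right)
state=q2 head=6 tape=c____a[_]
At halt the head is at cell 6.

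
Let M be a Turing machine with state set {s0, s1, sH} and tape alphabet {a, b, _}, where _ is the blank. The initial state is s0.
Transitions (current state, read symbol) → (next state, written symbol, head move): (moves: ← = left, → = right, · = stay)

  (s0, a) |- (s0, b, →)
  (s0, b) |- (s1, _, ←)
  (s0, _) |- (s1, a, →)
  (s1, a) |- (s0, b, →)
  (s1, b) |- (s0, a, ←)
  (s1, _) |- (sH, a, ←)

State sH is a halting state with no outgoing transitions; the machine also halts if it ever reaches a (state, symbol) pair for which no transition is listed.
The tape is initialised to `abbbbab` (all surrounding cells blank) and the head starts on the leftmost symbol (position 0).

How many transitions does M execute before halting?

state=s0 head=0 tape=_[a]bbbbab_   (s0,a)→(s0,b,→)
state=s0 head=1 tape=_b[b]bbbab_   (s0,b)→(s1,_,←)
state=s1 head=0 tape=_[b]_bbbab_   (s1,b)→(s0,a,←)
state=s0 head=-1 tape=[_]a_bbbab_   (s0,_)→(s1,a,→)
state=s1 head=0 tape=a[a]_bbbab_   (s1,a)→(s0,b,→)
state=s0 head=1 tape=ab[_]bbbab_   (s0,_)→(s1,a,→)
state=s1 head=2 tape=aba[b]bbab_   (s1,b)→(s0,a,←)
state=s0 head=1 tape=ab[a]abbab_   (s0,a)→(s0,b,→)
state=s0 head=2 tape=abb[a]bbab_   (s0,a)→(s0,b,→)
state=s0 head=3 tape=abbb[b]bab_   (s0,b)→(s1,_,←)
state=s1 head=2 tape=abb[b]_bab_   (s1,b)→(s0,a,←)
state=s0 head=1 tape=ab[b]a_bab_   (s0,b)→(s1,_,←)
state=s1 head=0 tape=a[b]_a_bab_   (s1,b)→(s0,a,←)
state=s0 head=-1 tape=[a]a_a_bab_   (s0,a)→(s0,b,→)
state=s0 head=0 tape=b[a]_a_bab_   (s0,a)→(s0,b,→)
state=s0 head=1 tape=bb[_]a_bab_   (s0,_)→(s1,a,→)
state=s1 head=2 tape=bba[a]_bab_   (s1,a)→(s0,b,→)
state=s0 head=3 tape=bbab[_]bab_   (s0,_)→(s1,a,→)
state=s1 head=4 tape=bbaba[b]ab_   (s1,b)→(s0,a,←)
state=s0 head=3 tape=bbab[a]aab_   (s0,a)→(s0,b,→)
state=s0 head=4 tape=bbabb[a]ab_   (s0,a)→(s0,b,→)
state=s0 head=5 tape=bbabbb[a]b_   (s0,a)→(s0,b,→)
state=s0 head=6 tape=bbabbbb[b]_   (s0,b)→(s1,_,←)
state=s1 head=5 tape=bbabbb[b]__   (s1,b)→(s0,a,←)
state=s0 head=4 tape=bbabb[b]a__   (s0,b)→(s1,_,←)
state=s1 head=3 tape=bbab[b]_a__   (s1,b)→(s0,a,←)
state=s0 head=2 tape=bba[b]a_a__   (s0,b)→(s1,_,←)
state=s1 head=1 tape=bb[a]_a_a__   (s1,a)→(s0,b,→)
state=s0 head=2 tape=bbb[_]a_a__   (s0,_)→(s1,a,→)
state=s1 head=3 tape=bbba[a]_a__   (s1,a)→(s0,b,→)
state=s0 head=4 tape=bbbab[_]a__   (s0,_)→(s1,a,→)
state=s1 head=5 tape=bbbaba[a]__   (s1,a)→(s0,b,→)
state=s0 head=6 tape=bbbabab[_]_   (s0,_)→(s1,a,→)
state=s1 head=7 tape=bbbababa[_]   (s1,_)→(sH,a,←)
state=sH head=6 tape=bbbabab[a]a
M halts after 34 transitions.

34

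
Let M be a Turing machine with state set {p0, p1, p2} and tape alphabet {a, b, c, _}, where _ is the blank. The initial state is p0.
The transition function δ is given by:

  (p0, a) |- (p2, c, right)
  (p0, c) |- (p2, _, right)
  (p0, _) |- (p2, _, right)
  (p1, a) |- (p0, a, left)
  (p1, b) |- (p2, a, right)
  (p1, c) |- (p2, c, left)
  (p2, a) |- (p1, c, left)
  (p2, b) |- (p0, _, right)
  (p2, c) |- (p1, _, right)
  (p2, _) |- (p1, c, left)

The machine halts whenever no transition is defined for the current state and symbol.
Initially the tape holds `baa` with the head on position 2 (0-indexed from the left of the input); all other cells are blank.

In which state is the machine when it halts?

p0 | _ba[a]_   read a → write c, move right, go to p2
p2 | _bac[_]   read _ → write c, move left, go to p1
p1 | _ba[c]c   read c → write c, move left, go to p2
p2 | _b[a]cc   read a → write c, move left, go to p1
p1 | _[b]ccc   read b → write a, move right, go to p2
p2 | _a[c]cc   read c → write _, move right, go to p1
p1 | _a_[c]c   read c → write c, move left, go to p2
p2 | _a[_]cc   read _ → write c, move left, go to p1
p1 | _[a]ccc   read a → write a, move left, go to p0
p0 | [_]accc   read _ → write _, move right, go to p2
p2 | _[a]ccc   read a → write c, move left, go to p1
p1 | [_]cccc
No transition is defined for (p1, _); M halts in state p1.

p1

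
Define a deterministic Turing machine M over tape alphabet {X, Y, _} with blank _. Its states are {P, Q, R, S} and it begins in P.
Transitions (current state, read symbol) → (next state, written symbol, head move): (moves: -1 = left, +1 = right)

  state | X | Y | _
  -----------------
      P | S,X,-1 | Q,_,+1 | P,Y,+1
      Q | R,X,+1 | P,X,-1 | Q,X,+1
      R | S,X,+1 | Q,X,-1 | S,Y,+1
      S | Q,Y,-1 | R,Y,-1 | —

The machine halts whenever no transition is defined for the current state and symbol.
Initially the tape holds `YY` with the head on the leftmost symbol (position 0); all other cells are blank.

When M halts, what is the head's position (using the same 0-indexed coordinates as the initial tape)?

state=P head=0 tape=__[Y]Y_   (P,Y)→(Q,_,+1)
state=Q head=1 tape=___[Y]_   (Q,Y)→(P,X,-1)
state=P head=0 tape=__[_]X_   (P,_)→(P,Y,+1)
state=P head=1 tape=__Y[X]_   (P,X)→(S,X,-1)
state=S head=0 tape=__[Y]X_   (S,Y)→(R,Y,-1)
state=R head=-1 tape=_[_]YX_   (R,_)→(S,Y,+1)
state=S head=0 tape=_Y[Y]X_   (S,Y)→(R,Y,-1)
state=R head=-1 tape=_[Y]YX_   (R,Y)→(Q,X,-1)
state=Q head=-2 tape=[_]XYX_   (Q,_)→(Q,X,+1)
state=Q head=-1 tape=X[X]YX_   (Q,X)→(R,X,+1)
state=R head=0 tape=XX[Y]X_   (R,Y)→(Q,X,-1)
state=Q head=-1 tape=X[X]XX_   (Q,X)→(R,X,+1)
state=R head=0 tape=XX[X]X_   (R,X)→(S,X,+1)
state=S head=1 tape=XXX[X]_   (S,X)→(Q,Y,-1)
state=Q head=0 tape=XX[X]Y_   (Q,X)→(R,X,+1)
state=R head=1 tape=XXX[Y]_   (R,Y)→(Q,X,-1)
state=Q head=0 tape=XX[X]X_   (Q,X)→(R,X,+1)
state=R head=1 tape=XXX[X]_   (R,X)→(S,X,+1)
state=S head=2 tape=XXXX[_]
At halt the head is at cell 2.

2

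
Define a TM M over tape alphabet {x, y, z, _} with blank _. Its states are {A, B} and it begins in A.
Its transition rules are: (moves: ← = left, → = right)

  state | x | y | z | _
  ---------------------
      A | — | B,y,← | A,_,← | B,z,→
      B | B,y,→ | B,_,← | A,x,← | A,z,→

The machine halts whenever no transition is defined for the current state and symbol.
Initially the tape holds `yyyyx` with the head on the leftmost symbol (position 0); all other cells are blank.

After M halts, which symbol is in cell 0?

x

A | _____[y]yyyx   read y → write y, move ←, go to B
B | ____[_]yyyyx   read _ → write z, move →, go to A
A | ____z[y]yyyx   read y → write y, move ←, go to B
B | ____[z]yyyyx   read z → write x, move ←, go to A
A | ___[_]xyyyyx   read _ → write z, move →, go to B
B | ___z[x]yyyyx   read x → write y, move →, go to B
B | ___zy[y]yyyx   read y → write _, move ←, go to B
B | ___z[y]_yyyx   read y → write _, move ←, go to B
B | ___[z]__yyyx   read z → write x, move ←, go to A
A | __[_]x__yyyx   read _ → write z, move →, go to B
B | __z[x]__yyyx   read x → write y, move →, go to B
B | __zy[_]_yyyx   read _ → write z, move →, go to A
A | __zyz[_]yyyx   read _ → write z, move →, go to B
B | __zyzz[y]yyx   read y → write _, move ←, go to B
B | __zyz[z]_yyx   read z → write x, move ←, go to A
A | __zy[z]x_yyx   read z → write _, move ←, go to A
A | __z[y]_x_yyx   read y → write y, move ←, go to B
B | __[z]y_x_yyx   read z → write x, move ←, go to A
A | _[_]xy_x_yyx   read _ → write z, move →, go to B
B | _z[x]y_x_yyx   read x → write y, move →, go to B
B | _zy[y]_x_yyx   read y → write _, move ←, go to B
B | _z[y]__x_yyx   read y → write _, move ←, go to B
B | _[z]___x_yyx   read z → write x, move ←, go to A
A | [_]x___x_yyx   read _ → write z, move →, go to B
B | z[x]___x_yyx   read x → write y, move →, go to B
B | zy[_]__x_yyx   read _ → write z, move →, go to A
A | zyz[_]_x_yyx   read _ → write z, move →, go to B
B | zyzz[_]x_yyx   read _ → write z, move →, go to A
A | zyzzz[x]_yyx
Cell 0 holds x when M halts.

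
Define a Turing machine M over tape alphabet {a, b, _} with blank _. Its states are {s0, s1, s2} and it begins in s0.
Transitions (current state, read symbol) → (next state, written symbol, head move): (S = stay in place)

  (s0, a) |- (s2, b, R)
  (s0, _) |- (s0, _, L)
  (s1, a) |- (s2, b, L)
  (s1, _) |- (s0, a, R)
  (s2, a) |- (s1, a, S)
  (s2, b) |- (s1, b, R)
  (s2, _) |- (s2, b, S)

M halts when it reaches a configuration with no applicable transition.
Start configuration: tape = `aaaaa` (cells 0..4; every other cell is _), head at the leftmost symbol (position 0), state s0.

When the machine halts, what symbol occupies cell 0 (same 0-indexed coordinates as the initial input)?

b

state=s0 head=0 tape=[a]aaaa   (s0,a)→(s2,b,R)
state=s2 head=1 tape=b[a]aaa   (s2,a)→(s1,a,S)
state=s1 head=1 tape=b[a]aaa   (s1,a)→(s2,b,L)
state=s2 head=0 tape=[b]baaa   (s2,b)→(s1,b,R)
state=s1 head=1 tape=b[b]aaa
Cell 0 holds b when M halts.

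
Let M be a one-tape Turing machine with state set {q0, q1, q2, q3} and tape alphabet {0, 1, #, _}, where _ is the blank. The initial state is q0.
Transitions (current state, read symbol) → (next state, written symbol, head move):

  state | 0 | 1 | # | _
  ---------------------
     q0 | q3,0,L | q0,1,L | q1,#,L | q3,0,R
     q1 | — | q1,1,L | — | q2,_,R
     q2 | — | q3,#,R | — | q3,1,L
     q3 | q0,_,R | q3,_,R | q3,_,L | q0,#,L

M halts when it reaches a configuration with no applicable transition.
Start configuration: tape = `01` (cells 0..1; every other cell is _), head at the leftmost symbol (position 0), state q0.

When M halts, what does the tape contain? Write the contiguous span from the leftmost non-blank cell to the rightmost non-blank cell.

0_#0#

state=q0 head=0 tape=__[0]1__   (q0,0)→(q3,0,L)
state=q3 head=-1 tape=_[_]01__   (q3,_)→(q0,#,L)
state=q0 head=-2 tape=[_]#01__   (q0,_)→(q3,0,R)
state=q3 head=-1 tape=0[#]01__   (q3,#)→(q3,_,L)
state=q3 head=-2 tape=[0]_01__   (q3,0)→(q0,_,R)
state=q0 head=-1 tape=_[_]01__   (q0,_)→(q3,0,R)
state=q3 head=0 tape=_0[0]1__   (q3,0)→(q0,_,R)
state=q0 head=1 tape=_0_[1]__   (q0,1)→(q0,1,L)
state=q0 head=0 tape=_0[_]1__   (q0,_)→(q3,0,R)
state=q3 head=1 tape=_00[1]__   (q3,1)→(q3,_,R)
state=q3 head=2 tape=_00_[_]_   (q3,_)→(q0,#,L)
state=q0 head=1 tape=_00[_]#_   (q0,_)→(q3,0,R)
state=q3 head=2 tape=_000[#]_   (q3,#)→(q3,_,L)
state=q3 head=1 tape=_00[0]__   (q3,0)→(q0,_,R)
state=q0 head=2 tape=_00_[_]_   (q0,_)→(q3,0,R)
state=q3 head=3 tape=_00_0[_]   (q3,_)→(q0,#,L)
state=q0 head=2 tape=_00_[0]#   (q0,0)→(q3,0,L)
state=q3 head=1 tape=_00[_]0#   (q3,_)→(q0,#,L)
state=q0 head=0 tape=_0[0]#0#   (q0,0)→(q3,0,L)
state=q3 head=-1 tape=_[0]0#0#   (q3,0)→(q0,_,R)
state=q0 head=0 tape=__[0]#0#   (q0,0)→(q3,0,L)
state=q3 head=-1 tape=_[_]0#0#   (q3,_)→(q0,#,L)
state=q0 head=-2 tape=[_]#0#0#   (q0,_)→(q3,0,R)
state=q3 head=-1 tape=0[#]0#0#   (q3,#)→(q3,_,L)
state=q3 head=-2 tape=[0]_0#0#   (q3,0)→(q0,_,R)
state=q0 head=-1 tape=_[_]0#0#   (q0,_)→(q3,0,R)
state=q3 head=0 tape=_0[0]#0#   (q3,0)→(q0,_,R)
state=q0 head=1 tape=_0_[#]0#   (q0,#)→(q1,#,L)
state=q1 head=0 tape=_0[_]#0#   (q1,_)→(q2,_,R)
state=q2 head=1 tape=_0_[#]0#
The non-blank tape span at halt is 0_#0#.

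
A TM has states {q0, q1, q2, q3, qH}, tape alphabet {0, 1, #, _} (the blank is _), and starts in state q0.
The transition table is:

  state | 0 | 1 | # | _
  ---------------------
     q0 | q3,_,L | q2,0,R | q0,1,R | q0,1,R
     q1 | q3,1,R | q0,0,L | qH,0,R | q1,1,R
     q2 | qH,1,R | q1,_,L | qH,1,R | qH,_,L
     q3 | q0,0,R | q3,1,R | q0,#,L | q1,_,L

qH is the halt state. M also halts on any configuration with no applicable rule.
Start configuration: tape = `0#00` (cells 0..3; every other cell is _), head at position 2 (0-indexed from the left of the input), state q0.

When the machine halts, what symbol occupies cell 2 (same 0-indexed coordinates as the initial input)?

q0 | __0#[0]0   read 0 → write _, move L, go to q3
q3 | __0[#]_0   read # → write #, move L, go to q0
q0 | __[0]#_0   read 0 → write _, move L, go to q3
q3 | _[_]_#_0   read _ → write _, move L, go to q1
q1 | [_]__#_0   read _ → write 1, move R, go to q1
q1 | 1[_]_#_0   read _ → write 1, move R, go to q1
q1 | 11[_]#_0   read _ → write 1, move R, go to q1
q1 | 111[#]_0   read # → write 0, move R, go to qH
qH | 1110[_]0
Cell 2 holds _ when M halts.

_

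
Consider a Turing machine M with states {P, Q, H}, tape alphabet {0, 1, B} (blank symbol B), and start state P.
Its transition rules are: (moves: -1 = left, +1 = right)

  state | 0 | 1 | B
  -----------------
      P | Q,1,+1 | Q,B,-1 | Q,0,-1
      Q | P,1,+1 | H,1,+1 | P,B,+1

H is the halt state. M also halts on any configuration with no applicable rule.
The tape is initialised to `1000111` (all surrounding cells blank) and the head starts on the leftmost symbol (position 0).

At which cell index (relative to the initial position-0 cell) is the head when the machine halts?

P | B[1]000111   read 1 → write B, move -1, go to Q
Q | [B]B000111   read B → write B, move +1, go to P
P | B[B]000111   read B → write 0, move -1, go to Q
Q | [B]0000111   read B → write B, move +1, go to P
P | B[0]000111   read 0 → write 1, move +1, go to Q
Q | B1[0]00111   read 0 → write 1, move +1, go to P
P | B11[0]0111   read 0 → write 1, move +1, go to Q
Q | B111[0]111   read 0 → write 1, move +1, go to P
P | B1111[1]11   read 1 → write B, move -1, go to Q
Q | B111[1]B11   read 1 → write 1, move +1, go to H
H | B1111[B]11
At halt the head is at cell 4.

4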